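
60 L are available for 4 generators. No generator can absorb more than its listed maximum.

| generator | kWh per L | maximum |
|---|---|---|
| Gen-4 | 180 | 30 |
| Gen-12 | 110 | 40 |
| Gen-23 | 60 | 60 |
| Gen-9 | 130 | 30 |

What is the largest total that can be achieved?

9300

Rank by kWh per L: Gen-4 180 > Gen-9 130 > Gen-12 110 > Gen-23 60.
Give Gen-4 30 to hit its cap of 30 — 30 left.
Gen-9 takes 30 to reach its cap of 30 — 0 left.
Total = 180×30 + 130×30 = 9300.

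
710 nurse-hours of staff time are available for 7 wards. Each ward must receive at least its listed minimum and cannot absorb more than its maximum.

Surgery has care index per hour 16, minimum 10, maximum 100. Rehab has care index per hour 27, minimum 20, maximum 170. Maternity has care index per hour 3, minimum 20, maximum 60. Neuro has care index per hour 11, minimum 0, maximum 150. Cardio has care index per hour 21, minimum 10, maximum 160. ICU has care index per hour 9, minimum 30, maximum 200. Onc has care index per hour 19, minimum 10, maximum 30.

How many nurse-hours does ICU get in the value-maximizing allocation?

Meeting every minimum uses 10+20+20+0+10+30+10 = 100 nurse-hours, leaving 610.
Highest care index per hour first: Rehab 27 > Cardio 21 > Onc 19 > Surgery 16 > Neuro 11 > ICU 9 > Maternity 3.
Give Rehab 150 more to hit its cap of 170 → 460 left.
Cardio takes 150 more to reach its cap of 160 → 310 left.
Onc takes 20 more to reach its cap of 30 → 290 left.
Surgery: +90 to 100 (cap) → 200 left.
Neuro: +150 to 150 (cap) → 50 left.
ICU: +50 (room for 170) → 80. Pool exhausted.

80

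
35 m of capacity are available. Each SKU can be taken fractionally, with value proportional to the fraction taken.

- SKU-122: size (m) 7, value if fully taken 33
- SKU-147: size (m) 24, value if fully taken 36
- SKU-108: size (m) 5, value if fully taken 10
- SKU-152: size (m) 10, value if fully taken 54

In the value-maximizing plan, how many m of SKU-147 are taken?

Sort by value density: SKU-152 54/10≈5.4, SKU-122 33/7≈4.71, SKU-108 10/5≈2, SKU-147 36/24≈1.5.
SKU-152: take in full, 10 m for value 54 — 25 left.
Take all of SKU-122 (7 m, value 33) — 18 m left.
Take all of SKU-108 (5 m, value 10) — 13 m left.
Only 13 m remain; take 13/24 of SKU-147 for value 36×13/24 = 19.5.

13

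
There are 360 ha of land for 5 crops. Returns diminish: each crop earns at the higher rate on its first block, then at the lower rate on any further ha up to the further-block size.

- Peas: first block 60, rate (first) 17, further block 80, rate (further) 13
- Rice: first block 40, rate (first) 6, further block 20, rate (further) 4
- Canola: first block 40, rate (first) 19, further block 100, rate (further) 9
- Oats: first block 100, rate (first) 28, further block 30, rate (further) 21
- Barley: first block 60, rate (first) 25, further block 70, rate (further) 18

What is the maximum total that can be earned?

7970

Treat each block as its own option and order by rate: Oats/first 28 > Barley/first 25 > Oats/second 21 > Canola/first 19 > Barley/second 18 > Peas/first 17 > Peas/second 13 > Canola/second 9 > Rice/first 6 > Rice/second 4.
Oats first at 28: fill all 100 — 260 left.
Barley/first (25): +60 — 200 left.
Oats second at 21: fill all 30 — 170 left.
Canola/first (19): +40 — 130 left.
Barley/second (18): +70 — 60 left.
Peas/first (17): +60 — 0 left.
Total = 28×100 + 25×60 + 21×30 + 19×40 + 18×70 + 17×60 = 7970.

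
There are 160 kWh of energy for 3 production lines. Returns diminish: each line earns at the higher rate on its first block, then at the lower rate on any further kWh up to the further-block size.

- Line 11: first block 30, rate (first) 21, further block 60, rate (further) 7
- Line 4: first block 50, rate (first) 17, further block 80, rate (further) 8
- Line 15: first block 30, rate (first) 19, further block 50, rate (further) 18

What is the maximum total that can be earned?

2950

Rank every tier by rate: Line 11/first 21 > Line 15/first 19 > Line 15/second 18 > Line 4/first 17 > Line 4/second 8 > Line 11/second 7.
Fill Line 11 first block (30 at 21) → 130 left.
Fill Line 15 first block (30 at 19) → 100 left.
Line 15 second at 18: fill all 50 → 50 left.
Line 4/first (17): +50 → 0 left.
Total = 21×30 + 19×30 + 18×50 + 17×50 = 2950.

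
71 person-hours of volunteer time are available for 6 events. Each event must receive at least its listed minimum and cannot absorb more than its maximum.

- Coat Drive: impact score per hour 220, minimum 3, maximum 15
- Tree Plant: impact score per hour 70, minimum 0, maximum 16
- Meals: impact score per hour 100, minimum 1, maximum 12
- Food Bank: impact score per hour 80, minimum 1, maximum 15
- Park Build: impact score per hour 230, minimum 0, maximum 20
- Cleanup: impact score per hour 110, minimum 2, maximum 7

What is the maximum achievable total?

11210

Meeting every minimum uses 3+0+1+1+0+2 = 7 person-hours, leaving 64.
Rank by impact score per hour: Park Build 230 > Coat Drive 220 > Cleanup 110 > Meals 100 > Food Bank 80 > Tree Plant 70.
Park Build: +20 to 20 (cap) → 44 left.
Give Coat Drive 12 more to hit its cap of 15 → 32 left.
Cleanup: +5 to 7 (cap) → 27 left.
Give Meals 11 more to hit its cap of 12 → 16 left.
Food Bank: +14 to 15 (cap) → 2 left.
Tree Plant: +2 (room for 16) → 2. Pool exhausted.
Total = 220×15 + 70×2 + 100×12 + 80×15 + 230×20 + 110×7 = 11210.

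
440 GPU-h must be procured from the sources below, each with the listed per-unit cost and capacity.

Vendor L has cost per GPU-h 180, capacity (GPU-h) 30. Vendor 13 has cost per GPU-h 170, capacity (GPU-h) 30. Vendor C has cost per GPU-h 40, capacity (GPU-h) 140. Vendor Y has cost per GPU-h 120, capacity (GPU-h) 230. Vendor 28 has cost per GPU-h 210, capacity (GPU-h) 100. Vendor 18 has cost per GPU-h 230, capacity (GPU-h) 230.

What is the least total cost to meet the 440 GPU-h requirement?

Use sources in increasing cost order.
Vendor C at 40: take all 140 GPU-h ; 300 still needed.
Vendor Y (120): use full 230 ; 70 GPU-h to go.
Vendor 13 (170): use full 30 ; 40 GPU-h to go.
Take 30 from Vendor L at 180 ; need 10 more.
Take 10 from Vendor 28 at 210 to finish.
Vendor 18: unused.
Cost = 140×40 + 230×120 + 30×170 + 30×180 + 10×210 = 45800.

45800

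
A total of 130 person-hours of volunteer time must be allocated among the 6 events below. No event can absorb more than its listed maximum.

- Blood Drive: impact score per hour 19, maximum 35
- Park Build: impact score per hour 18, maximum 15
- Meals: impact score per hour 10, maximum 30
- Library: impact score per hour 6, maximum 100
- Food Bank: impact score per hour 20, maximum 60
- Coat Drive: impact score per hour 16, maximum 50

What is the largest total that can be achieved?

Order the events by impact score per hour: Food Bank 20 > Blood Drive 19 > Park Build 18 > Coat Drive 16 > Meals 10 > Library 6.
Food Bank: +60 to 60 (cap) — 70 left.
Give Blood Drive 35 to hit its cap of 35 — 35 left.
Give Park Build 15 to hit its cap of 15 — 20 left.
Coat Drive: +20 (room for 50) → 20. Pool exhausted.
Total = 19×35 + 18×15 + 20×60 + 16×20 = 2455.

2455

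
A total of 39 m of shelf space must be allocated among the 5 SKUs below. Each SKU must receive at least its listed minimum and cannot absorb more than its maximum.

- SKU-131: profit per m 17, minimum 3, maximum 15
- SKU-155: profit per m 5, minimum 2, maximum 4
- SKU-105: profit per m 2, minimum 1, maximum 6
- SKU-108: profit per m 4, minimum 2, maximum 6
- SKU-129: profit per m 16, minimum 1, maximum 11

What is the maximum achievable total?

481

Meeting every minimum uses 3+2+1+2+1 = 9 m, leaving 30.
Rank by profit per m: SKU-131 17 > SKU-129 16 > SKU-155 5 > SKU-108 4 > SKU-105 2.
SKU-131: +12 to 15 (cap) ; 18 left.
SKU-129 takes 10 more to reach its cap of 11 ; 8 left.
Give SKU-155 2 more to hit its cap of 4 ; 6 left.
Give SKU-108 4 more to hit its cap of 6 ; 2 left.
SKU-105 has room for 5 more but only 2 remain, so it gets 3.
Total = 17×15 + 5×4 + 2×3 + 4×6 + 16×11 = 481.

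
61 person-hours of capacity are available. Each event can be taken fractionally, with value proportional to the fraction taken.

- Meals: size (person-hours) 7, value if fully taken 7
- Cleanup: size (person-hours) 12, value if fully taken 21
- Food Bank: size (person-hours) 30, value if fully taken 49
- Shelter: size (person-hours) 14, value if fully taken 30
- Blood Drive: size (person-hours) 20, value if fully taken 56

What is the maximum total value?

Sort by value density: Blood Drive 56/20≈2.8, Shelter 30/14≈2.14, Cleanup 21/12≈1.75, Food Bank 49/30≈1.63, Meals 7/7≈1.
Take all of Blood Drive (20 person-hours, value 56) → 41 person-hours left.
All 14 person-hours of Shelter fit (value 30) → 27 remain.
Take all of Cleanup (12 person-hours, value 21) → 15 person-hours left.
Only 15 person-hours remain; take 15/30 of Food Bank for value 49×15/30 = 24.5.
Total value = 131.5.

131.5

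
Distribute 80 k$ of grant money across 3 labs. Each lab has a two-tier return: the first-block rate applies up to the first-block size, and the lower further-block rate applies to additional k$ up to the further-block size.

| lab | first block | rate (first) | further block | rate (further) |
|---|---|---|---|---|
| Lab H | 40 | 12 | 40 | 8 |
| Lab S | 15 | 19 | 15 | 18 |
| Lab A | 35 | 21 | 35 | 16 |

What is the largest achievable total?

Order all 6 blocks by rate: Lab A/first 21 > Lab S/first 19 > Lab S/second 18 > Lab A/second 16 > Lab H/first 12 > Lab H/second 8.
Lab A first at 21: fill all 35 — 45 left.
Lab S first at 19: fill all 15 — 30 left.
Lab S/second (18): +15 — 15 left.
15 remain; put them into Lab A second at 16.
Total = 21×35 + 19×15 + 18×15 + 16×15 = 1530.

1530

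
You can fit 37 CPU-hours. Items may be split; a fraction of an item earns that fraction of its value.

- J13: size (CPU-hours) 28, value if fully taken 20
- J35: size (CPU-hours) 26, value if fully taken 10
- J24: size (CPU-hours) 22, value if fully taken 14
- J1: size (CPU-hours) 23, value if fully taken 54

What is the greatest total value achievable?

Best value per unit of size first: J1 54/23≈2.35, J13 20/28≈0.714, J24 14/22≈0.636, J35 10/26≈0.385.
Take all of J1 (23 CPU-hours, value 54) → 14 CPU-hours left.
Fill the last 14 CPU-hours with part of J13: 14/28 of it earns 10.
Total value = 64.

64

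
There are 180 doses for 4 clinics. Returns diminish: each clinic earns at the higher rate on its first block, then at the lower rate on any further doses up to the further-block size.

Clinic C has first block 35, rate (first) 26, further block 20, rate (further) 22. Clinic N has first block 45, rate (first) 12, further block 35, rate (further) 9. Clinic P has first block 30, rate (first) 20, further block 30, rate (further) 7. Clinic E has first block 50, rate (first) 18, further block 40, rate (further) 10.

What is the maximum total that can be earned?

3390

Rank every tier by rate: Clinic C/first 26 > Clinic C/second 22 > Clinic P/first 20 > Clinic E/first 18 > Clinic N/first 12 > Clinic E/second 10 > Clinic N/second 9 > Clinic P/second 7.
Clinic C/first (26): +35 → 145 left.
Clinic C/second (22): +20 → 125 left.
Clinic P first at 20: fill all 30 → 95 left.
Clinic E/first (18): +50 → 45 left.
Clinic N/first (12): +45 → 0 left.
Total = 26×35 + 22×20 + 20×30 + 18×50 + 12×45 = 3390.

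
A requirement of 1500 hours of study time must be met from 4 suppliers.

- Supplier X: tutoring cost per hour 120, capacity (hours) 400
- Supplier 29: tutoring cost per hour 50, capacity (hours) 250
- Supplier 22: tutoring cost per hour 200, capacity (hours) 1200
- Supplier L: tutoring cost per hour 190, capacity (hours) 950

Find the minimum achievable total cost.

222000

Cheapest first:
Take 250 from Supplier 29 at 50 ; need 1250 more.
Take 400 from Supplier X at 120 ; need 850 more.
Supplier L (190): take the remaining 850 ; done.
Supplier 22: unused.
Cost = 250×50 + 400×120 + 850×190 = 222000.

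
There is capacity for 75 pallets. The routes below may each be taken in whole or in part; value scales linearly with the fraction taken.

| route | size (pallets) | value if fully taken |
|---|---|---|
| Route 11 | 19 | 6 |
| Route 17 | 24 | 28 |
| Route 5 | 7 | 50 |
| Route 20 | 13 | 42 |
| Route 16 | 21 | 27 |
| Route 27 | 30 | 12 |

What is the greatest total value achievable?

Sort by value density: Route 5 50/7≈7.14, Route 20 42/13≈3.23, Route 16 27/21≈1.29, Route 17 28/24≈1.17, Route 27 12/30≈0.4, Route 11 6/19≈0.316.
Route 5: take in full, 7 pallets for value 50 ; 68 left.
Take all of Route 20 (13 pallets, value 42) ; 55 pallets left.
Route 16: take in full, 21 pallets for value 27 ; 34 left.
All 24 pallets of Route 17 fit (value 28) ; 10 remain.
10 pallets left: a 10/30 share of Route 27 gives 12×10/30 = 4.
Total value = 151.

151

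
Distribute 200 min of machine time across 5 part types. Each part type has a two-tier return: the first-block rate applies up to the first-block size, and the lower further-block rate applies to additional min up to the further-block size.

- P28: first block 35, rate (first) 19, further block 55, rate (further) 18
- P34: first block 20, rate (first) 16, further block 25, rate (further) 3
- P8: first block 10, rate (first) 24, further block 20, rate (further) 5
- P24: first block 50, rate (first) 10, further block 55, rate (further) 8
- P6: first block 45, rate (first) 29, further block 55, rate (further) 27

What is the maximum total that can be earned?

4685

Order all 10 blocks by rate: P6/first 29 > P6/second 27 > P8/first 24 > P28/first 19 > P28/second 18 > P34/first 16 > P24/first 10 > P24/second 8 > P8/second 5 > P34/second 3.
Fill P6 first block (45 at 29) ; 155 left.
Fill P6 second block (55 at 27) ; 100 left.
P8 first at 24: fill all 10 ; 90 left.
Fill P28 first block (35 at 19) ; 55 left.
P28 second at 18: fill all 55 ; 0 left.
Total = 29×45 + 27×55 + 24×10 + 19×35 + 18×55 = 4685.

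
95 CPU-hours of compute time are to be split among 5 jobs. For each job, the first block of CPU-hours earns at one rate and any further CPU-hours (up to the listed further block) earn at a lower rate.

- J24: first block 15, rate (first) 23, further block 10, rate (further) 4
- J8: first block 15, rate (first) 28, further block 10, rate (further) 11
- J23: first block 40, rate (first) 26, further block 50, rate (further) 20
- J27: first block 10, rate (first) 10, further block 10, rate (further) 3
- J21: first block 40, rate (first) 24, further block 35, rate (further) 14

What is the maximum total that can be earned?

Treat each block as its own option and order by rate: J8/T1 28 > J23/T1 26 > J21/T1 24 > J24/T1 23 > J23/T2 20 > J21/T2 14 > J8/T2 11 > J27/T1 10 > J24/T2 4 > J27/T2 3.
J8 T1 at 28: fill all 15 ; 80 left.
J23 T1 at 26: fill all 40 ; 40 left.
Fill J21 T1 block (40 at 24) ; 0 left.
Total = 28×15 + 26×40 + 24×40 = 2420.

2420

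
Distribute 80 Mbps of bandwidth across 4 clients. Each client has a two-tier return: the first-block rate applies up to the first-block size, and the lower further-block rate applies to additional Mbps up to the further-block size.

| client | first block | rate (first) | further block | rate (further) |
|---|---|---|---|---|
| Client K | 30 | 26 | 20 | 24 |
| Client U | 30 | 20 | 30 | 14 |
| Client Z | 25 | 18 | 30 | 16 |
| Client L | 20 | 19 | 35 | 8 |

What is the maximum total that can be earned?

1860

Rank every tier by rate: Client K/tier1 26 > Client K/tier2 24 > Client U/tier1 20 > Client L/tier1 19 > Client Z/tier1 18 > Client Z/tier2 16 > Client U/tier2 14 > Client L/tier2 8.
Client K tier1 at 26: fill all 30 ; 50 left.
Client K tier2 at 24: fill all 20 ; 30 left.
Client U/tier1 (20): +30 ; 0 left.
Total = 26×30 + 24×20 + 20×30 = 1860.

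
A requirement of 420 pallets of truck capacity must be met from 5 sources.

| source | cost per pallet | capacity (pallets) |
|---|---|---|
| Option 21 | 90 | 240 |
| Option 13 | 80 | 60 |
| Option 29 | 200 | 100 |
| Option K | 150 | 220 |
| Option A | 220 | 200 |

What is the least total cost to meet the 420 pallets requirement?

44400

Cheapest first:
Take 60 from Option 13 at 80 — need 360 more.
Option 21 (90): use full 240 — 120 pallets to go.
Option K (150): take the remaining 120 — done.
Option 29, Option A: unused.
Cost = 60×80 + 240×90 + 120×150 = 44400.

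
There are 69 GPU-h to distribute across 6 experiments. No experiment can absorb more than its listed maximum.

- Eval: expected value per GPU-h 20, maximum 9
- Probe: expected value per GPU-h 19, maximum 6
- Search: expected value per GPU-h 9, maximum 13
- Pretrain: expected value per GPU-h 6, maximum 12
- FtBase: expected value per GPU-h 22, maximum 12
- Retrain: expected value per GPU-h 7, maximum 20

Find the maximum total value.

869

Rank by expected value per GPU-h: FtBase 22 > Eval 20 > Probe 19 > Search 9 > Retrain 7 > Pretrain 6.
FtBase takes 12 to reach its cap of 12 — 57 left.
Give Eval 9 to hit its cap of 9 — 48 left.
Give Probe 6 to hit its cap of 6 — 42 left.
Search: +13 to 13 (cap) — 29 left.
Retrain takes 20 to reach its cap of 20 — 9 left.
Pretrain has room for 12 but only 9 remain, so it gets 9.
Total = 20×9 + 19×6 + 9×13 + 6×9 + 22×12 + 7×20 = 869.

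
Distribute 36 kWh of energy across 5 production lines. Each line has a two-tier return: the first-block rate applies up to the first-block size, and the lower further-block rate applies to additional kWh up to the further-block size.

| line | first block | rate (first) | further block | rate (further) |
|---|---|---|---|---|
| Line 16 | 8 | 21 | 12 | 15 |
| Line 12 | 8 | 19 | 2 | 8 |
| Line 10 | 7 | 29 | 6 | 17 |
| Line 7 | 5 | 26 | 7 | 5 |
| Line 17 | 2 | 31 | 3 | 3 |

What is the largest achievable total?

Rank every tier by rate: Line 17/T1 31 > Line 10/T1 29 > Line 7/T1 26 > Line 16/T1 21 > Line 12/T1 19 > Line 10/T2 17 > Line 16/T2 15 > Line 12/T2 8 > Line 7/T2 5 > Line 17/T2 3.
Line 17/T1 (31): +2 ; 34 left.
Fill Line 10 T1 block (7 at 29) ; 27 left.
Line 7 T1 at 26: fill all 5 ; 22 left.
Line 16/T1 (21): +8 ; 14 left.
Line 12/T1 (19): +8 ; 6 left.
Line 10/T2 (17): +6 ; 0 left.
Total = 31×2 + 29×7 + 26×5 + 21×8 + 19×8 + 17×6 = 817.

817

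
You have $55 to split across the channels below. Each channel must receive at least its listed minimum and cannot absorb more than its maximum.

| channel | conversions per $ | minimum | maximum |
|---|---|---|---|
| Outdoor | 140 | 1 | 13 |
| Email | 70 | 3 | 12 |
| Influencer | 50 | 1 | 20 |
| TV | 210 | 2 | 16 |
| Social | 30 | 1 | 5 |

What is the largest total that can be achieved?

Meeting every minimum uses 1+3+1+2+1 = 8 $, leaving 47.
Highest conversions per $ first: TV 210 > Outdoor 140 > Email 70 > Influencer 50 > Social 30.
Give TV 14 more to hit its cap of 16 — 33 left.
Outdoor: +12 to 13 (cap) — 21 left.
Email takes 9 more to reach its cap of 12 — 12 left.
Only 12 left; Influencer takes them to reach 13.
Total = 140×13 + 70×12 + 50×13 + 210×16 + 30×1 = 6700.

6700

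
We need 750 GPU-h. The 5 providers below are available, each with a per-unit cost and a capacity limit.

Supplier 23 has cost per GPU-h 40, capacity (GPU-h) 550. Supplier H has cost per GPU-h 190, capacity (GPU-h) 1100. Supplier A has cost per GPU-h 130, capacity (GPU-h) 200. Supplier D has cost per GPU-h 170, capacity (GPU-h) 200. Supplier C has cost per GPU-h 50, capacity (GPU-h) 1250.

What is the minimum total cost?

32000

Cheapest first:
Supplier 23 (40): use full 550 → 200 GPU-h to go.
Take 200 from Supplier C at 50 to finish.
Supplier A, Supplier D, Supplier H: unused.
Cost = 550×40 + 200×50 = 32000.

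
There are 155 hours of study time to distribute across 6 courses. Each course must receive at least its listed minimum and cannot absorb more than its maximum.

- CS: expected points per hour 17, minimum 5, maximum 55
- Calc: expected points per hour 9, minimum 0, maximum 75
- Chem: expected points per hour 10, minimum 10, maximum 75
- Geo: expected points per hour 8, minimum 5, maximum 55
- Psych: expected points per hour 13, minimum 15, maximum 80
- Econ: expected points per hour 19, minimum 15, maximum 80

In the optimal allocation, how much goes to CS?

45

Meeting every minimum uses 5+0+10+5+15+15 = 50 hours, leaving 105.
Rank by expected points per hour: Econ 19 > CS 17 > Psych 13 > Chem 10 > Calc 9 > Geo 8.
Give Econ 65 more to hit its cap of 80 ; 40 left.
CS: +40 (room for 50) → 45. Pool exhausted.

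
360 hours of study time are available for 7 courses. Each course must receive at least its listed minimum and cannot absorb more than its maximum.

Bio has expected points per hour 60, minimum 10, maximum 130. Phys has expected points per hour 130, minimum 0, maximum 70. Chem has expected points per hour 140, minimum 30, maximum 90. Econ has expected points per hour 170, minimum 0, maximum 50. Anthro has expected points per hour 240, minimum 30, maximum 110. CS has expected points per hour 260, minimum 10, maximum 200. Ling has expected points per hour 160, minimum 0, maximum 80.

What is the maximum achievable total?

Meeting every minimum uses 10+0+30+0+30+10+0 = 80 hours, leaving 280.
Rank by expected points per hour: CS 260 > Anthro 240 > Econ 170 > Ling 160 > Chem 140 > Phys 130 > Bio 60.
Give CS 190 more to hit its cap of 200 ; 90 left.
Give Anthro 80 more to hit its cap of 110 ; 10 left.
Only 10 left; Econ takes them to reach 10.
Total = 60×10 + 140×30 + 170×10 + 240×110 + 260×200 = 84900.

84900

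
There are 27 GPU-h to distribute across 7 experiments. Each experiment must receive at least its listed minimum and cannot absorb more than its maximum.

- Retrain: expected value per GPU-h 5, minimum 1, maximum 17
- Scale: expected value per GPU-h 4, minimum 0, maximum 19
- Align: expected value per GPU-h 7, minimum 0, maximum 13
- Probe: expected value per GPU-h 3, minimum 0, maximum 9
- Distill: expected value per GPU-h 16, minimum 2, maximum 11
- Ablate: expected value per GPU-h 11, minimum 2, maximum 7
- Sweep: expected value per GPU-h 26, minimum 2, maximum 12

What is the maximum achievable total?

Meeting every minimum uses 1+0+0+0+2+2+2 = 7 GPU-h, leaving 20.
Rank by expected value per GPU-h: Sweep 26 > Distill 16 > Ablate 11 > Align 7 > Retrain 5 > Scale 4 > Probe 3.
Sweep: +10 to 12 (cap) — 10 left.
Give Distill 9 more to hit its cap of 11 — 1 left.
Ablate: +1 (room for 5) → 3. Pool exhausted.
Total = 5×1 + 16×11 + 11×3 + 26×12 = 526.

526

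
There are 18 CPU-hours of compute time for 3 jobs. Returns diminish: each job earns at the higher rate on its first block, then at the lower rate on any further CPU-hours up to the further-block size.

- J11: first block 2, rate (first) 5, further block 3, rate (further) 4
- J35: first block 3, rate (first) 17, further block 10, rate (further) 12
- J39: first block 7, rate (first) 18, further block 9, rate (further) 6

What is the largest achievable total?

273

Rank every tier by rate: J39/tier1 18 > J35/tier1 17 > J35/tier2 12 > J39/tier2 6 > J11/tier1 5 > J11/tier2 4.
J39/tier1 (18): +7 ; 11 left.
Fill J35 tier1 block (3 at 17) ; 8 left.
J35 tier2 at 12: only 8 left, fill 8.
Total = 18×7 + 17×3 + 12×8 = 273.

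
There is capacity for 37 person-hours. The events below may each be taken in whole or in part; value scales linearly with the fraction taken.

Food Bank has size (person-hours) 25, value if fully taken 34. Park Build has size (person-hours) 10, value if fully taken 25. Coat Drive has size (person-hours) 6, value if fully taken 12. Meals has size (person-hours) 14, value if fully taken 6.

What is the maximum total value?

65.56

Rank by value-to-size ratio: Park Build 25/10≈2.5, Coat Drive 12/6≈2, Food Bank 34/25≈1.36, Meals 6/14≈0.429.
All 10 person-hours of Park Build fit (value 25) ; 27 remain.
Take all of Coat Drive (6 person-hours, value 12) ; 21 person-hours left.
21 person-hours left: a 21/25 share of Food Bank gives 34×21/25 = 28.56.
Total value = 65.56.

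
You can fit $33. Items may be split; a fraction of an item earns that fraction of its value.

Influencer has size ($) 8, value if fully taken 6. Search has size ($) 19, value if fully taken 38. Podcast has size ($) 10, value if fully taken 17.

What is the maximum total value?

Best value per unit of size first: Search 38/19≈2, Podcast 17/10≈1.7, Influencer 6/8≈0.75.
All 19 $ of Search fit (value 38) ; 14 remain.
All 10 $ of Podcast fit (value 17) ; 4 remain.
4 $ left: a 4/8 share of Influencer gives 6×4/8 = 3.
Total value = 58.

58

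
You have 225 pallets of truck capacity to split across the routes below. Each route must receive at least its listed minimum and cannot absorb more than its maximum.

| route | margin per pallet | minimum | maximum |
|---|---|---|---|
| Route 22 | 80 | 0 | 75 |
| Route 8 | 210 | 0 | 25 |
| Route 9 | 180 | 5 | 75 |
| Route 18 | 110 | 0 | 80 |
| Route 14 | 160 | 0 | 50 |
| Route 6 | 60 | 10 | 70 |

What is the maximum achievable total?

34500

Meeting every minimum uses 0+0+5+0+0+10 = 15 pallets, leaving 210.
Order the routes by margin per pallet: Route 8 210 > Route 9 180 > Route 14 160 > Route 18 110 > Route 22 80 > Route 6 60.
Give Route 8 25 more to hit its cap of 25 → 185 left.
Give Route 9 70 more to hit its cap of 75 → 115 left.
Route 14 takes 50 more to reach its cap of 50 → 65 left.
Only 65 left; Route 18 takes them to reach 65.
Total = 210×25 + 180×75 + 110×65 + 160×50 + 60×10 = 34500.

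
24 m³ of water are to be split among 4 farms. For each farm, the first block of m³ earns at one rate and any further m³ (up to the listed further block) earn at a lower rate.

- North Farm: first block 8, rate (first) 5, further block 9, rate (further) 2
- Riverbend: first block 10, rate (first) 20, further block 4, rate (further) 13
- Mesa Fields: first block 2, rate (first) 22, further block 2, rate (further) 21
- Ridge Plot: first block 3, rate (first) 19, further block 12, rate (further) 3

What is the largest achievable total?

410

Order all 8 blocks by rate: Mesa Fields/tier1 22 > Mesa Fields/tier2 21 > Riverbend/tier1 20 > Ridge Plot/tier1 19 > Riverbend/tier2 13 > North Farm/tier1 5 > Ridge Plot/tier2 3 > North Farm/tier2 2.
Mesa Fields tier1 at 22: fill all 2 → 22 left.
Mesa Fields tier2 at 21: fill all 2 → 20 left.
Riverbend/tier1 (20): +10 → 10 left.
Ridge Plot/tier1 (19): +3 → 7 left.
Riverbend tier2 at 13: fill all 4 → 3 left.
North Farm/tier1: +3 of 8 at 5; pool empty.
Total = 22×2 + 21×2 + 20×10 + 19×3 + 13×4 + 5×3 = 410.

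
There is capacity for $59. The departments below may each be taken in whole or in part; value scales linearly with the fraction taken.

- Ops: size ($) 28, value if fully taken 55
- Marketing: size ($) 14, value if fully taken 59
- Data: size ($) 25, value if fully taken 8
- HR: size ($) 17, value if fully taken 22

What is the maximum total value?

136

Rank by value-to-size ratio: Marketing 59/14≈4.21, Ops 55/28≈1.96, HR 22/17≈1.29, Data 8/25≈0.32.
Take all of Marketing (14 $, value 59) — 45 $ left.
Take all of Ops (28 $, value 55) — 17 $ left.
HR: take in full, 17 $ for value 22 — 0 left.
Total value = 136.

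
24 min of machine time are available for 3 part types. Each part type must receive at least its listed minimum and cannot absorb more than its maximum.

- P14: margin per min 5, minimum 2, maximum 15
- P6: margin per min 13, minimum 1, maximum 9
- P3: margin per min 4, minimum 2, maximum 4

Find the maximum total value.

Meeting every minimum uses 2+1+2 = 5 min, leaving 19.
Highest margin per min first: P6 13 > P14 5 > P3 4.
P6: +8 to 9 (cap) — 11 left.
P14: +11 (room for 13) → 13. Pool exhausted.
Total = 5×13 + 13×9 + 4×2 = 190.

190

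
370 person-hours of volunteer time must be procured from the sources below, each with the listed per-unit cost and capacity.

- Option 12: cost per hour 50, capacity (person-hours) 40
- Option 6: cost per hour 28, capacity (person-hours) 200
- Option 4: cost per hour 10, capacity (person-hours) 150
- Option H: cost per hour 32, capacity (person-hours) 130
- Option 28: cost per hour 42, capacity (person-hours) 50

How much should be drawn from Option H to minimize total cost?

20

Cheapest first:
Option 4 (10): use full 150 ; 220 person-hours to go.
Option 6 (28): use full 200 ; 20 person-hours to go.
Take 20 from Option H at 32 to finish.
Option 28, Option 12: unused.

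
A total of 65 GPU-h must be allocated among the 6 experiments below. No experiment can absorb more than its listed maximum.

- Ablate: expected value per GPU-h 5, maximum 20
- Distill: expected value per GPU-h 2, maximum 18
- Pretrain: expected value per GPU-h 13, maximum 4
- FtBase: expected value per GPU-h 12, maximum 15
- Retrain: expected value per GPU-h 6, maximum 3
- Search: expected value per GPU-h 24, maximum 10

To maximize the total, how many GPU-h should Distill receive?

Rank by expected value per GPU-h: Search 24 > Pretrain 13 > FtBase 12 > Retrain 6 > Ablate 5 > Distill 2.
Give Search 10 to hit its cap of 10 ; 55 left.
Pretrain: +4 to 4 (cap) ; 51 left.
Give FtBase 15 to hit its cap of 15 ; 36 left.
Retrain: +3 to 3 (cap) ; 33 left.
Give Ablate 20 to hit its cap of 20 ; 13 left.
Distill: +13 (room for 18) → 13. Pool exhausted.

13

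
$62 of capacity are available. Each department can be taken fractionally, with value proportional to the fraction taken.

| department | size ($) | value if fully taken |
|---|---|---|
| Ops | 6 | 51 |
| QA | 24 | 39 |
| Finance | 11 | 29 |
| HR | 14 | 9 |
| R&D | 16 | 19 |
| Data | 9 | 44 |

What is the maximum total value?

177.25

Sort by value density: Ops 51/6≈8.5, Data 44/9≈4.89, Finance 29/11≈2.64, QA 39/24≈1.62, R&D 19/16≈1.19, HR 9/14≈0.643.
Ops: take in full, 6 $ for value 51 — 56 left.
Take all of Data (9 $, value 44) — 47 $ left.
Finance: take in full, 11 $ for value 29 — 36 left.
Take all of QA (24 $, value 39) — 12 $ left.
Only 12 $ remain; take 12/16 of R&D for value 19×12/16 = 14.25.
Total value = 177.25.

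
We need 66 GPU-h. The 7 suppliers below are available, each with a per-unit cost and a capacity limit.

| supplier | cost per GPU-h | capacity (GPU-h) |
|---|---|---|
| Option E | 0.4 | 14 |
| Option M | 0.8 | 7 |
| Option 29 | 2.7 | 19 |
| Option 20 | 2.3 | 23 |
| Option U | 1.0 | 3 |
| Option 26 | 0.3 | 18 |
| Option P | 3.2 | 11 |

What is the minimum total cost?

75.2

Cheapest first:
Option 26 at 0.3: take all 18 GPU-h → 48 still needed.
Option E (0.4): use full 14 → 34 GPU-h to go.
Option M at 0.8: take all 7 GPU-h → 27 still needed.
Option U (1.0): use full 3 → 24 GPU-h to go.
Option 20 (2.3): use full 23 → 1 GPU-h to go.
Option 29 at 2.7: take 1 of its 19 → requirement met.
Option P: unused.
Cost = 18×0.3 + 14×0.4 + 7×0.8 + 3×1.0 + 23×2.3 + 1×2.7 = 75.2.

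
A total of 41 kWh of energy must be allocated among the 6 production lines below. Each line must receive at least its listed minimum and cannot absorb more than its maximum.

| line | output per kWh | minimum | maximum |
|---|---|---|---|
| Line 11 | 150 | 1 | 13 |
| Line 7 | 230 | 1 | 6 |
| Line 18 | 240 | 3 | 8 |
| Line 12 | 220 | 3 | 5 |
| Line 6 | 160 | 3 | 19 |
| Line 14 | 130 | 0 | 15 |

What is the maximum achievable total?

7890

Meeting every minimum uses 1+1+3+3+3+0 = 11 kWh, leaving 30.
Rank by output per kWh: Line 18 240 > Line 7 230 > Line 12 220 > Line 6 160 > Line 11 150 > Line 14 130.
Give Line 18 5 more to hit its cap of 8 ; 25 left.
Line 7: +5 to 6 (cap) ; 20 left.
Give Line 12 2 more to hit its cap of 5 ; 18 left.
Give Line 6 16 more to hit its cap of 19 ; 2 left.
Line 11 has room for 12 more but only 2 remain, so it gets 3.
Total = 150×3 + 230×6 + 240×8 + 220×5 + 160×19 = 7890.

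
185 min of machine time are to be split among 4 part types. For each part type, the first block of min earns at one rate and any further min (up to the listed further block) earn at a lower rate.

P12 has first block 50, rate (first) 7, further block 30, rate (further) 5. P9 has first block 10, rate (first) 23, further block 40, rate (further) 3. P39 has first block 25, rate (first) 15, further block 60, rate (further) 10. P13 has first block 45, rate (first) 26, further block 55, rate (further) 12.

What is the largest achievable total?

Treat each block as its own option and order by rate: P13/T1 26 > P9/T1 23 > P39/T1 15 > P13/T2 12 > P39/T2 10 > P12/T1 7 > P12/T2 5 > P9/T2 3.
Fill P13 T1 block (45 at 26) — 140 left.
Fill P9 T1 block (10 at 23) — 130 left.
P39 T1 at 15: fill all 25 — 105 left.
Fill P13 T2 block (55 at 12) — 50 left.
P39/T2: +50 of 60 at 10; pool empty.
Total = 26×45 + 23×10 + 15×25 + 12×55 + 10×50 = 2935.

2935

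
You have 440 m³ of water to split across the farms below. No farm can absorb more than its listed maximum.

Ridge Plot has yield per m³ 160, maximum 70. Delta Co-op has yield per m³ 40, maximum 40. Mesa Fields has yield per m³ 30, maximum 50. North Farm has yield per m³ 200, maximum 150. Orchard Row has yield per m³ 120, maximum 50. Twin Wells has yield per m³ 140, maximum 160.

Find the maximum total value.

70000

Order the farms by yield per m³: North Farm 200 > Ridge Plot 160 > Twin Wells 140 > Orchard Row 120 > Delta Co-op 40 > Mesa Fields 30.
North Farm: +150 to 150 (cap) → 290 left.
Give Ridge Plot 70 to hit its cap of 70 → 220 left.
Twin Wells: +160 to 160 (cap) → 60 left.
Give Orchard Row 50 to hit its cap of 50 → 10 left.
Delta Co-op: +10 (room for 40) → 10. Pool exhausted.
Total = 160×70 + 40×10 + 200×150 + 120×50 + 140×160 = 70000.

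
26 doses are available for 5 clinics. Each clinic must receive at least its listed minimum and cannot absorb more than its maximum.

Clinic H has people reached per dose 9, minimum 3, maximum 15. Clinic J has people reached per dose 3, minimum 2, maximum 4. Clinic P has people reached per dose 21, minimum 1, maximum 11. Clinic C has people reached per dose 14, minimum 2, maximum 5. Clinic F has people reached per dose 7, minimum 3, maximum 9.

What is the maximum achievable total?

373

Meeting every minimum uses 3+2+1+2+3 = 11 doses, leaving 15.
Order the clinics by people reached per dose: Clinic P 21 > Clinic C 14 > Clinic H 9 > Clinic F 7 > Clinic J 3.
Give Clinic P 10 more to hit its cap of 11 — 5 left.
Clinic C: +3 to 5 (cap) — 2 left.
Clinic H: +2 (room for 12) → 5. Pool exhausted.
Total = 9×5 + 3×2 + 21×11 + 14×5 + 7×3 = 373.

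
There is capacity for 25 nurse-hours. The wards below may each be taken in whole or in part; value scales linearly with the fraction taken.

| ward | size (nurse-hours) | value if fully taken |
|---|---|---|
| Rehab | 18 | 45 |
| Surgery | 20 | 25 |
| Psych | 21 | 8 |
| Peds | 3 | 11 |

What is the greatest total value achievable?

61

Rank by value-to-size ratio: Peds 11/3≈3.67, Rehab 45/18≈2.5, Surgery 25/20≈1.25, Psych 8/21≈0.381.
Peds: take in full, 3 nurse-hours for value 11 — 22 left.
Rehab: take in full, 18 nurse-hours for value 45 — 4 left.
Fill the last 4 nurse-hours with part of Surgery: 4/20 of it earns 5.
Total value = 61.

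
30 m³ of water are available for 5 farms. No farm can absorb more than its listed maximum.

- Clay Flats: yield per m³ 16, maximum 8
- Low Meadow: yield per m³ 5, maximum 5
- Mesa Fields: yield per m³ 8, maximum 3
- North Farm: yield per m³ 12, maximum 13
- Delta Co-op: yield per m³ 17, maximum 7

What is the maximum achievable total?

Highest yield per m³ first: Delta Co-op 17 > Clay Flats 16 > North Farm 12 > Mesa Fields 8 > Low Meadow 5.
Give Delta Co-op 7 to hit its cap of 7 ; 23 left.
Clay Flats takes 8 to reach its cap of 8 ; 15 left.
North Farm takes 13 to reach its cap of 13 ; 2 left.
Only 2 left; Mesa Fields takes them to reach 2.
Total = 16×8 + 8×2 + 12×13 + 17×7 = 419.

419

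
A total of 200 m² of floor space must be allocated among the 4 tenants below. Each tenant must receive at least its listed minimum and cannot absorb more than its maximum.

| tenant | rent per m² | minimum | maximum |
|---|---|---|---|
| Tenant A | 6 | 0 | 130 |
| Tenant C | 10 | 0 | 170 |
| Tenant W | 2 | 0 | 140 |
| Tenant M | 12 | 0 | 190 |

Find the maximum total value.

Meeting every minimum uses 0+0+0+0 = 0 m², leaving 200.
Rank by rent per m²: Tenant M 12 > Tenant C 10 > Tenant A 6 > Tenant W 2.
Tenant M: +190 to 190 (cap) → 10 left.
Tenant C has room for 170 more but only 10 remain, so it gets 10.
Total = 10×10 + 12×190 = 2380.

2380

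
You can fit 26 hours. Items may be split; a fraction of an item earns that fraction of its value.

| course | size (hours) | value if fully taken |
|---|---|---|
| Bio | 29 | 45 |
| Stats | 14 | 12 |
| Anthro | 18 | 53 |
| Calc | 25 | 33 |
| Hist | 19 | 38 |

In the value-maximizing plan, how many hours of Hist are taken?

8

Sort by value density: Anthro 53/18≈2.94, Hist 38/19≈2, Bio 45/29≈1.55, Calc 33/25≈1.32, Stats 12/14≈0.857.
Anthro: take in full, 18 hours for value 53 — 8 left.
8 hours left: a 8/19 share of Hist gives 38×8/19 = 16.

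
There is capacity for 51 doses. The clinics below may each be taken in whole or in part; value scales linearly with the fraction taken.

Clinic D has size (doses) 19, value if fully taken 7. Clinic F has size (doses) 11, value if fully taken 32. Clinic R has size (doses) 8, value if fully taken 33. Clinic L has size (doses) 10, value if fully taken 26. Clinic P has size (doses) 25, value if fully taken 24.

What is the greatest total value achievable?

Sort by value density: Clinic R 33/8≈4.12, Clinic F 32/11≈2.91, Clinic L 26/10≈2.6, Clinic P 24/25≈0.96, Clinic D 7/19≈0.368.
Clinic R: take in full, 8 doses for value 33 ; 43 left.
Take all of Clinic F (11 doses, value 32) ; 32 doses left.
Take all of Clinic L (10 doses, value 26) ; 22 doses left.
22 doses left: a 22/25 share of Clinic P gives 24×22/25 = 21.12.
Total value = 112.12.

112.12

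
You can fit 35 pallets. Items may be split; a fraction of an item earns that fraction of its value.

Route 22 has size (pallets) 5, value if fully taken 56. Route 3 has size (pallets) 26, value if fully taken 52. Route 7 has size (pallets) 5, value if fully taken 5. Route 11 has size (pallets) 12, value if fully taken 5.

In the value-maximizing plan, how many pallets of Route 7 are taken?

4

Sort by value density: Route 22 56/5≈11.2, Route 3 52/26≈2, Route 7 5/5≈1, Route 11 5/12≈0.417.
Take all of Route 22 (5 pallets, value 56) → 30 pallets left.
Take all of Route 3 (26 pallets, value 52) → 4 pallets left.
4 pallets left: a 4/5 share of Route 7 gives 5×4/5 = 4.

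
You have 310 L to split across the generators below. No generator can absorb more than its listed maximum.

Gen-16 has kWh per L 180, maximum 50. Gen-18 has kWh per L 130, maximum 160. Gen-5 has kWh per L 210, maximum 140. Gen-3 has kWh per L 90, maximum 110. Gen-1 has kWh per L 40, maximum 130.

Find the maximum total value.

54000

Highest kWh per L first: Gen-5 210 > Gen-16 180 > Gen-18 130 > Gen-3 90 > Gen-1 40.
Gen-5: +140 to 140 (cap) → 170 left.
Gen-16: +50 to 50 (cap) → 120 left.
Gen-18: +120 (room for 160) → 120. Pool exhausted.
Total = 180×50 + 130×120 + 210×140 = 54000.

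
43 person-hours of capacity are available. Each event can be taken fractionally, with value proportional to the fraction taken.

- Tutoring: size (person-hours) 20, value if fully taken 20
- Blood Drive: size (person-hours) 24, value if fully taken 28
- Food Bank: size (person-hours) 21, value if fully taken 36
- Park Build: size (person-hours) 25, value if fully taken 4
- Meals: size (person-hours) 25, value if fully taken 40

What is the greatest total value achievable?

71.2

Best value per unit of size first: Food Bank 36/21≈1.71, Meals 40/25≈1.6, Blood Drive 28/24≈1.17, Tutoring 20/20≈1, Park Build 4/25≈0.16.
Take all of Food Bank (21 person-hours, value 36) → 22 person-hours left.
Fill the last 22 person-hours with part of Meals: 22/25 of it earns 35.2.
Total value = 71.2.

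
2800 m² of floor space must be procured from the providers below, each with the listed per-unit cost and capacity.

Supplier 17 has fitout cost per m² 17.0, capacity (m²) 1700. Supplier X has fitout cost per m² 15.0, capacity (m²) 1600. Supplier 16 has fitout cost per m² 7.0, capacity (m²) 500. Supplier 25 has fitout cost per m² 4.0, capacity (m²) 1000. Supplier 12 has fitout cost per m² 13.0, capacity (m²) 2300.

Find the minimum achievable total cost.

24400

Use providers in increasing cost order.
Take 1000 from Supplier 25 at 4.0 — need 1800 more.
Take 500 from Supplier 16 at 7.0 — need 1300 more.
Supplier 12 (13.0): take the remaining 1300 — done.
Supplier X, Supplier 17: unused.
Cost = 1000×4.0 + 500×7.0 + 1300×13.0 = 24400.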